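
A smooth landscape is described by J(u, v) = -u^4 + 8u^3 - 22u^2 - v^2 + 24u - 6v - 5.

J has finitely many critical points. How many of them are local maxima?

J separates as a function of u plus a function of v, so ∇J=0 decouples.
∂J/∂u = -4(u - 3)(u - 2)(u - 1) = 0 at u ∈ {1, 2, 3}; ∂J/∂v = -2(v + 3) = 0 at v ∈ {-3}.
The Hessian is diagonal: diag(J_uu, J_vv). Second derivatives: J_uu(1)=-8, J_uu(2)=4, J_uu(3)=-8; J_vv(-3)=-2.
Local maxima occur where both diagonal entries negative: (1, -3), (3, -3). Count: 2.

2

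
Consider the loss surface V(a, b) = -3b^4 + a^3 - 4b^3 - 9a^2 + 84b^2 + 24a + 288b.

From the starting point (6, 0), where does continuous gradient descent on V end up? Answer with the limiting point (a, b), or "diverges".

(4, -2)

V is separable, so gradient descent decouples: a follows -∂V/∂a, b follows -∂V/∂b.
∂V/∂a = 3(a - 4)(a - 2); at a=6 this is 24, so a decreases.
∂V/∂b = -12(b - 4)(b + 2)(b + 3); at b=0 this is 288, so b decreases.
a converges to its nearest critical value 4 (a local min of the a-part); b converges to -2. The iterate converges to (4, -2).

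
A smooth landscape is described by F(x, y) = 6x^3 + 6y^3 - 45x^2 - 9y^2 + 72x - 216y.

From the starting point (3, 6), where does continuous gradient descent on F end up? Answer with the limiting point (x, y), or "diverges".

F is separable, so gradient descent decouples: x follows -∂F/∂x, y follows -∂F/∂y.
∂F/∂x = 18(x - 4)(x - 1); at x=3 this is -36, so x increases.
∂F/∂y = 18(y - 4)(y + 3); at y=6 this is 324, so y decreases.
x converges to its nearest critical value 4 (a local min of the x-part); y converges to 4. The iterate converges to (4, 4).

(4, 4)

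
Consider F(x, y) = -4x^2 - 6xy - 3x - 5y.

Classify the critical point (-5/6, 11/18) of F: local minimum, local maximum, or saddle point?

The Hessian of F is constant: H = [[-8, -6], [-6, 0]].
det(H) = (-8)·0 − (-6)² = -36.
Since det(H) < 0, H is indefinite and the critical point is a saddle point.

saddle point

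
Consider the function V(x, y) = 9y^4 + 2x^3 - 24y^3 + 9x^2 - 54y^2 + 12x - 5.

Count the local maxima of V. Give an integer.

V separates as a function of x plus a function of y, so ∇V=0 decouples.
∂V/∂x = 6(x + 1)(x + 2) = 0 at x ∈ {-2, -1}; ∂V/∂y = 36y(y - 3)(y + 1) = 0 at y ∈ {-1, 0, 3}.
The Hessian is diagonal: diag(V_xx, V_yy). Second derivatives: V_xx(-2)=-6, V_xx(-1)=6; V_yy(-1)=144, V_yy(0)=-108, V_yy(3)=432.
Local maxima occur where both diagonal entries negative: (-2, 0). Count: 1.

1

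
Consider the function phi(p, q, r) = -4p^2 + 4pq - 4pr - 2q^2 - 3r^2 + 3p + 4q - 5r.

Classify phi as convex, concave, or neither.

phi is quadratic, so its Hessian is the constant matrix H = [[-8, 4, -4], [4, -4, 0], [-4, 0, -6]].
Leading principal minors: -8, 16, -32.
Signs alternate −, +, − ⇒ H ≺ 0 ⇒ concave.

concave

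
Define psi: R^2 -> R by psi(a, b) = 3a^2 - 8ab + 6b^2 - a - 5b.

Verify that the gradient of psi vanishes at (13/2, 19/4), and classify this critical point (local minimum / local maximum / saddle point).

∇psi = (6a - 8b - 1, -8a + 12b - 5); substituting (13/2, 19/4) gives ∇psi = (0, 0), so (13/2, 19/4) is indeed a critical point.
The Hessian of psi is constant: H = [[6, -8], [-8, 12]].
det(H) = 6·12 − (-8)² = 8.
det(H) > 0 and tr(H) = 18 > 0, so H is positive definite and the point is a local minimum.

local minimum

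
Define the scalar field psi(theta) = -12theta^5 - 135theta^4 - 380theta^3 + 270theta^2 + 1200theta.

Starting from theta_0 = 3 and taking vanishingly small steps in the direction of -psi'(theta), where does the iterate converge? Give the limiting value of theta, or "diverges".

diverges

psi'(theta) = -60(theta - 1)(theta + 1)(theta + 4)(theta + 5), so psi'(3) = -26880.
Gradient descent moves in the -psi' direction, i.e. theta is increasing.
There is no critical point above theta=3, and psi' keeps the same sign, so the iterate runs off to +∞.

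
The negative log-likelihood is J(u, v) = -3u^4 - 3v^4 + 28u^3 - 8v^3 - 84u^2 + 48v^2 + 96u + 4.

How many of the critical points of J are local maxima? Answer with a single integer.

4

J separates as a function of u plus a function of v, so ∇J=0 decouples.
∂J/∂u = -12(u - 4)(u - 2)(u - 1) = 0 at u ∈ {1, 2, 4}; ∂J/∂v = -12v(v - 2)(v + 4) = 0 at v ∈ {-4, 0, 2}.
The Hessian is diagonal: diag(J_uu, J_vv). Second derivatives: J_uu(1)=-36, J_uu(2)=24, J_uu(4)=-72; J_vv(-4)=-288, J_vv(0)=96, J_vv(2)=-144.
Local maxima occur where both diagonal entries negative: (1, -4), (1, 2), (4, -4), (4, 2). Count: 4.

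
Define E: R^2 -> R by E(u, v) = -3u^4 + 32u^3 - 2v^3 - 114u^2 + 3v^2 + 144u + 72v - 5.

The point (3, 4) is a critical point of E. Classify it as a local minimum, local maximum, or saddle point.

The mixed partial ∂²E/∂u∂v is 0, so the Hessian at any point is diag(E_uu, E_vv) = diag(12(-3u^2 + 16u - 19), 6(-2v + 1)).
At (3, 4): H = diag(24, -42).
The eigenvalues have opposite signs, so H is indefinite: a saddle point.

saddle point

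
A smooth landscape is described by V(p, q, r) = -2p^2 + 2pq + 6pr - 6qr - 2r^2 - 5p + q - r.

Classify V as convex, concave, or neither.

V is quadratic, so its Hessian is the constant matrix H = [[-4, 2, 6], [2, 0, -6], [6, -6, -4]].
Leading principal minors: -4, -4, 16.
Neither pattern holds ⇒ H is indefinite ⇒ neither convex nor concave.

neither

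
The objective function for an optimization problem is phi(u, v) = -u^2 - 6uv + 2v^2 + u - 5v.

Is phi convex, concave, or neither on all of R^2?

phi is quadratic, so its Hessian is the constant matrix H = [[-2, -6], [-6, 4]].
det(H) = -44, tr(H) = 2.
det(H) < 0, so H is indefinite: neither convex nor concave.

neither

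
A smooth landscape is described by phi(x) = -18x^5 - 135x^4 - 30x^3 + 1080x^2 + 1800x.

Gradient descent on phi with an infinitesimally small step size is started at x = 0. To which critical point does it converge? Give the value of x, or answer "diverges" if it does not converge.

-1

phi'(x) = -90(x - 2)(x + 1)(x + 2)(x + 5), so phi'(0) = 1800.
Gradient descent moves in the -phi' direction, i.e. x is decreasing.
The nearest critical point in that direction is x = -1, where phi'' = 1080 > 0 (a local minimum). The iterate converges there.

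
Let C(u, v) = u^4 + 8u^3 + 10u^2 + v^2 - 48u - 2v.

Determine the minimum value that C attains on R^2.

C(u,v) separates as P(u) + Q(v), so its minimum is min P + min Q.
P'(u) = 4(u - 1)(u + 3)(u + 4) vanishes at u ∈ {-4, -3, 1}; Q'(v) = 2v - 2 vanishes at v ∈ {1}.
Local minima of P (where P''>0): P(-4)=96, P(1)=-29. Local minima of Q: Q(1)=-1.
So the global minimum of C is P(1) + Q(1) = -29 − 1 = -30, attained at (1, 1).

-30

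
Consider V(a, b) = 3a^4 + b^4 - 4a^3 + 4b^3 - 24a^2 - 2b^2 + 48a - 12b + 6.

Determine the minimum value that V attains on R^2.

V(a,b) separates as P(a) + Q(b) + 6, so its minimum is min P + min Q + 6.
P'(a) = 12(a - 2)(a - 1)(a + 2) vanishes at a ∈ {-2, 1, 2}; Q'(b) = 4(b - 1)(b + 1)(b + 3) vanishes at b ∈ {-3, -1, 1}.
Local minima of P (where P''>0): P(-2)=-112, P(2)=16. Local minima of Q: Q(-3)=-9, Q(1)=-9.
So the global minimum of V is P(-2) + Q(-3) + 6 = -112 − 9 + 6 = -115, attained at (-2, -3).

-115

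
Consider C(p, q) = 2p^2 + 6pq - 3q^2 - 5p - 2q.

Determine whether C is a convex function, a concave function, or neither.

C is quadratic, so its Hessian is the constant matrix H = [[4, 6], [6, -6]].
det(H) = -60, tr(H) = -2.
det(H) < 0, so H is indefinite: neither convex nor concave.

neither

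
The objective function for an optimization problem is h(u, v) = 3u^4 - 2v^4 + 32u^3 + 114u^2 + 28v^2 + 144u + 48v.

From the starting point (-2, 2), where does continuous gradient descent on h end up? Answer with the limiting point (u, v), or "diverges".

h is separable, so gradient descent decouples: u follows -∂h/∂u, v follows -∂h/∂v.
∂h/∂u = 12(u + 1)(u + 3)(u + 4); at u=-2 this is -24, so u increases.
∂h/∂v = -8(v - 3)(v + 1)(v + 2); at v=2 this is 96, so v decreases.
u converges to its nearest critical value -1 (a local min of the u-part); v converges to -1. The iterate converges to (-1, -1).

(-1, -1)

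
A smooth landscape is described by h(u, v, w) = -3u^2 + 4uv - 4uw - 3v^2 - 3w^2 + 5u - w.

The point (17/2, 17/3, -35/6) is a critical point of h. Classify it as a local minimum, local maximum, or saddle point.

The Hessian is constant: H = [[-6, 4, -4], [4, -6, 0], [-4, 0, -6]].
Leading principal minors: Δ₁ = -6, Δ₂ = 20, Δ₃ = -24.
The minors alternate sign starting negative (−, +, −), so H is negative definite: a local maximum.

local maximum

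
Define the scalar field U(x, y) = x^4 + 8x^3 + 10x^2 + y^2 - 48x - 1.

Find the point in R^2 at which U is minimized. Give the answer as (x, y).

(1, 0)

U(x,y) separates as P(x) + Q(y) − 1, so its minimum is min P + min Q − 1.
P'(x) = 4(x - 1)(x + 3)(x + 4) vanishes at x ∈ {-4, -3, 1}; Q'(y) = 2y vanishes at y ∈ {0}.
Local minima of P (where P''>0): P(-4)=96, P(1)=-29. Local minima of Q: Q(0)=0.
So the global minimum of U is P(1) + Q(0) − 1 = -29 + 0 − 1 = -30, attained at (1, 0).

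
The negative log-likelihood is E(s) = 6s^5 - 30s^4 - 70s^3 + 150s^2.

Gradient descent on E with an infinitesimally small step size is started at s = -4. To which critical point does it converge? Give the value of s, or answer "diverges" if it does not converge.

E'(s) = 30s(s - 5)(s - 1)(s + 2), so E'(-4) = 10800.
Gradient descent moves in the -E' direction, i.e. s is decreasing.
There is no critical point below s=-4, and E' keeps the same sign, so the iterate runs off to −∞.

diverges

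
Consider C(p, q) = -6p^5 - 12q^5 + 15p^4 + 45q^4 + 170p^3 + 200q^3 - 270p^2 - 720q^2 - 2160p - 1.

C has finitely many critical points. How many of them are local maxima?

4

C separates as a function of p plus a function of q, so ∇C=0 decouples.
∂C/∂p = -30(p - 4)(p - 3)(p + 2)(p + 3) = 0 at p ∈ {-3, -2, 3, 4}; ∂C/∂q = -60q(q - 4)(q - 2)(q + 3) = 0 at q ∈ {-3, 0, 2, 4}.
The Hessian is diagonal: diag(C_pp, C_qq). Second derivatives: C_pp(-3)=1260, C_pp(-2)=-900, C_pp(3)=900, C_pp(4)=-1260; C_qq(-3)=6300, C_qq(0)=-1440, C_qq(2)=1200, C_qq(4)=-3360.
Local maxima occur where both diagonal entries negative: (-2, 0), (-2, 4), (4, 0), (4, 4). Count: 4.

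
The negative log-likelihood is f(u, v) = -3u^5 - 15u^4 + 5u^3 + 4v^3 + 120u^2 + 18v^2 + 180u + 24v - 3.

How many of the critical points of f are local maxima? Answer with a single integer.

f separates as a function of u plus a function of v, so ∇f=0 decouples.
∂f/∂u = -15(u - 2)(u + 1)(u + 2)(u + 3) = 0 at u ∈ {-3, -2, -1, 2}; ∂f/∂v = 12(v + 1)(v + 2) = 0 at v ∈ {-2, -1}.
The Hessian is diagonal: diag(f_uu, f_vv). Second derivatives: f_uu(-3)=150, f_uu(-2)=-60, f_uu(-1)=90, f_uu(2)=-900; f_vv(-2)=-12, f_vv(-1)=12.
Local maxima occur where both diagonal entries negative: (-2, -2), (2, -2). Count: 2.

2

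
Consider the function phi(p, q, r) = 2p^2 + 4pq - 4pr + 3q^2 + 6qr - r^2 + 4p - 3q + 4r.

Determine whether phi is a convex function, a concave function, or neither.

neither

phi is quadratic, so its Hessian is the constant matrix H = [[4, 4, -4], [4, 6, 6], [-4, 6, -2]].
Leading principal minors: 4, 8, -448.
Neither pattern holds ⇒ H is indefinite ⇒ neither convex nor concave.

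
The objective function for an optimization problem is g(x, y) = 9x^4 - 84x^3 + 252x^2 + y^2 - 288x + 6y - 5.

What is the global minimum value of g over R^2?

g(x,y) separates as P(x) + Q(y) − 5, so its minimum is min P + min Q − 5.
P'(x) = 36(x - 4)(x - 2)(x - 1) vanishes at x ∈ {1, 2, 4}; Q'(y) = 2y + 6 vanishes at y ∈ {-3}.
Local minima of P (where P''>0): P(1)=-111, P(4)=-192. Local minima of Q: Q(-3)=-9.
So the global minimum of g is P(4) + Q(-3) − 5 = -192 − 9 − 5 = -206, attained at (4, -3).

-206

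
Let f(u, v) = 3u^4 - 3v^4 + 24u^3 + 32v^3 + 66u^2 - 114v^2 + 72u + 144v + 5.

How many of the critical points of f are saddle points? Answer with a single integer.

5

f separates as a function of u plus a function of v, so ∇f=0 decouples.
∂f/∂u = 12(u + 1)(u + 2)(u + 3) = 0 at u ∈ {-3, -2, -1}; ∂f/∂v = -12(v - 4)(v - 3)(v - 1) = 0 at v ∈ {1, 3, 4}.
The Hessian is diagonal: diag(f_uu, f_vv). Second derivatives: f_uu(-3)=24, f_uu(-2)=-12, f_uu(-1)=24; f_vv(1)=-72, f_vv(3)=24, f_vv(4)=-36.
Saddle points occur where the two diagonal entries have opposite signs: (-3, 1), (-3, 4), (-2, 3), (-1, 1), (-1, 4). Count: 5.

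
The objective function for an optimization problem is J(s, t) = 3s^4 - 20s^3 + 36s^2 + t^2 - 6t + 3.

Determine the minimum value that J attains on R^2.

J(s,t) separates as P(s) + Q(t) + 3, so its minimum is min P + min Q + 3.
P'(s) = 12s(s - 3)(s - 2) vanishes at s ∈ {0, 2, 3}; Q'(t) = 2(t - 3) vanishes at t ∈ {3}.
Local minima of P (where P''>0): P(0)=0, P(3)=27. Local minima of Q: Q(3)=-9.
So the global minimum of J is P(0) + Q(3) + 3 = 0 − 9 + 3 = -6, attained at (0, 3).

-6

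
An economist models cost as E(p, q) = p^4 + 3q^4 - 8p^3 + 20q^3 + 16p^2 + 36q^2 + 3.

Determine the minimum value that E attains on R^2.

E(p,q) separates as A(p) + B(q) + 3, so its minimum is min A + min B + 3.
A'(p) = 4p(p - 4)(p - 2) vanishes at p ∈ {0, 2, 4}; B'(q) = 12q(q + 2)(q + 3) vanishes at q ∈ {-3, -2, 0}.
Local minima of A (where A''>0): A(0)=0, A(4)=0. Local minima of B: B(-3)=27, B(0)=0.
So the global minimum of E is A(0) + B(0) + 3 = 0 + 0 + 3 = 3, attained at (0, 0).

3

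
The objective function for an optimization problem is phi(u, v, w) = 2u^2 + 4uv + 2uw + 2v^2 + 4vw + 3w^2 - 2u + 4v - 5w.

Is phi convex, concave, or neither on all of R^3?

phi is quadratic, so its Hessian is the constant matrix H = [[4, 4, 2], [4, 4, 4], [2, 4, 6]].
Leading principal minors: 4, 0, -16.
Neither pattern holds ⇒ H is indefinite ⇒ neither convex nor concave.

neither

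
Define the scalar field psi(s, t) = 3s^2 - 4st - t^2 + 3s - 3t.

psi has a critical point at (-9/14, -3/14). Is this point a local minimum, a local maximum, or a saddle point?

saddle point

The Hessian of psi is constant: H = [[6, -4], [-4, -2]].
det(H) = 6·(-2) − (-4)² = -28.
Since det(H) < 0, H is indefinite and the critical point is a saddle point.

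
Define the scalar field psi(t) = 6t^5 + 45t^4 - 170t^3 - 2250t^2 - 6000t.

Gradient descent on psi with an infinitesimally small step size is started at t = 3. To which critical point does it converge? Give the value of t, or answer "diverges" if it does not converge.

5

psi'(t) = 30(t - 5)(t + 2)(t + 4)(t + 5), so psi'(3) = -16800.
Gradient descent moves in the -psi' direction, i.e. t is increasing.
The nearest critical point in that direction is t = 5, where psi'' = 18900 > 0 (a local minimum). The iterate converges there.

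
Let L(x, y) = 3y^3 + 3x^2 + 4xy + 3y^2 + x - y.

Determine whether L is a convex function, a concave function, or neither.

neither

The term 3y^3 is cubic, so the Hessian is not constant.
∂²L/∂y² = 18y + 6, which takes both signs as y varies (negative for sufficiently negative y). A diagonal entry of the Hessian changing sign means the Hessian is neither positive- nor negative-semidefinite on all of R^2.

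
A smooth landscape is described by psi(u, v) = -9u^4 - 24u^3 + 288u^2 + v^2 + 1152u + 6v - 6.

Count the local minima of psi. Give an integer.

1

psi separates as a function of u plus a function of v, so ∇psi=0 decouples.
∂psi/∂u = -36(u - 4)(u + 2)(u + 4) = 0 at u ∈ {-4, -2, 4}; ∂psi/∂v = 2(v + 3) = 0 at v ∈ {-3}.
The Hessian is diagonal: diag(psi_uu, psi_vv). Second derivatives: psi_uu(-4)=-576, psi_uu(-2)=432, psi_uu(4)=-1728; psi_vv(-3)=2.
Local minima occur where both diagonal entries positive: (-2, -3). Count: 1.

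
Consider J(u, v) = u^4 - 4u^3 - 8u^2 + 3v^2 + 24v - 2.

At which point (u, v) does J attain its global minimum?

(4, -4)

J(u,v) separates as P(u) + Q(v) − 2, so its minimum is min P + min Q − 2.
P'(u) = 4u(u - 4)(u + 1) vanishes at u ∈ {-1, 0, 4}; Q'(v) = 6v + 24 vanishes at v ∈ {-4}.
Local minima of P (where P''>0): P(-1)=-3, P(4)=-128. Local minima of Q: Q(-4)=-48.
So the global minimum of J is P(4) + Q(-4) − 2 = -128 − 48 − 2 = -178, attained at (4, -4).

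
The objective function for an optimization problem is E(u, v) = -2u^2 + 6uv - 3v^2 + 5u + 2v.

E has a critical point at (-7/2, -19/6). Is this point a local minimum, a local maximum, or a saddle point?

saddle point

The Hessian of E is constant: H = [[-4, 6], [6, -6]].
det(H) = (-4)·(-6) − 6² = -12.
Since det(H) < 0, H is indefinite and the critical point is a saddle point.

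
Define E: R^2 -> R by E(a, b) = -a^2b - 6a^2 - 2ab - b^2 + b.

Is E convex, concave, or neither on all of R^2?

The term -a^2b is cubic, so the Hessian is not constant.
∂²E/∂a² = -2b - 12, which takes both signs as b varies (negative for sufficiently large b). A diagonal entry of the Hessian changing sign means the Hessian is neither positive- nor negative-semidefinite on all of R^2.

neither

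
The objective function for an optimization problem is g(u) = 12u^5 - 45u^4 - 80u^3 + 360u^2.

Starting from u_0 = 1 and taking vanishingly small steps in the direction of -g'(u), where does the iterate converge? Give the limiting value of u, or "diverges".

0

g'(u) = 60u(u - 3)(u - 2)(u + 2), so g'(1) = 360.
Gradient descent moves in the -g' direction, i.e. u is decreasing.
The nearest critical point in that direction is u = 0, where g'' = 720 > 0 (a local minimum). The iterate converges there.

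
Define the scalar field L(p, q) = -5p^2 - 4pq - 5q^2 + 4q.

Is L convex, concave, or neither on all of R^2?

L is quadratic, so its Hessian is the constant matrix H = [[-10, -4], [-4, -10]].
det(H) = 84, tr(H) = -20.
det(H) > 0 and tr(H) < 0, so H is negative definite everywhere: concave.

concave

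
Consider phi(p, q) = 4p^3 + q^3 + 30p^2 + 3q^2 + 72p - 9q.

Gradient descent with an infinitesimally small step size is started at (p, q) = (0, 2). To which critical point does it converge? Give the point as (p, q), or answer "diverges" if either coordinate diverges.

(-2, 1)

phi is separable, so gradient descent decouples: p follows -∂phi/∂p, q follows -∂phi/∂q.
∂phi/∂p = 12(p + 2)(p + 3); at p=0 this is 72, so p decreases.
∂phi/∂q = 3(q - 1)(q + 3); at q=2 this is 15, so q decreases.
p converges to its nearest critical value -2 (a local min of the p-part); q converges to 1. The iterate converges to (-2, 1).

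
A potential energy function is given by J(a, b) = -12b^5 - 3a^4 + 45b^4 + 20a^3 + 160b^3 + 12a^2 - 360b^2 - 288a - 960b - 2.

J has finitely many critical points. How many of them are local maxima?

J separates as a function of a plus a function of b, so ∇J=0 decouples.
∂J/∂a = -12(a - 4)(a - 3)(a + 2) = 0 at a ∈ {-2, 3, 4}; ∂J/∂b = -60(b - 4)(b - 2)(b + 1)(b + 2) = 0 at b ∈ {-2, -1, 2, 4}.
The Hessian is diagonal: diag(J_aa, J_bb). Second derivatives: J_aa(-2)=-360, J_aa(3)=60, J_aa(4)=-72; J_bb(-2)=1440, J_bb(-1)=-900, J_bb(2)=1440, J_bb(4)=-3600.
Local maxima occur where both diagonal entries negative: (-2, -1), (-2, 4), (4, -1), (4, 4). Count: 4.

4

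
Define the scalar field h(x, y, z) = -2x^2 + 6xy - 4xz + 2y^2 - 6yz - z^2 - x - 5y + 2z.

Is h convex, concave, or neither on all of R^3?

neither

h is quadratic, so its Hessian is the constant matrix H = [[-4, 6, -4], [6, 4, -6], [-4, -6, -2]].
Leading principal minors: -4, -52, 472.
Neither pattern holds ⇒ H is indefinite ⇒ neither convex nor concave.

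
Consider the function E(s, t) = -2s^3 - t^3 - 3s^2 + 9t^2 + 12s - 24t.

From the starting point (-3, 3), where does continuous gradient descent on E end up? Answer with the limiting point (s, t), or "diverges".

E is separable, so gradient descent decouples: s follows -∂E/∂s, t follows -∂E/∂t.
∂E/∂s = -6(s - 1)(s + 2); at s=-3 this is -24, so s increases.
∂E/∂t = -3(t - 4)(t - 2); at t=3 this is 3, so t decreases.
s converges to its nearest critical value -2 (a local min of the s-part); t converges to 2. The iterate converges to (-2, 2).

(-2, 2)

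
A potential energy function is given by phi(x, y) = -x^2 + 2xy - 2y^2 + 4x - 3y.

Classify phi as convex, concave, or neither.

phi is quadratic, so its Hessian is the constant matrix H = [[-2, 2], [2, -4]].
det(H) = 4, tr(H) = -6.
det(H) > 0 and tr(H) < 0, so H is negative definite everywhere: concave.

concave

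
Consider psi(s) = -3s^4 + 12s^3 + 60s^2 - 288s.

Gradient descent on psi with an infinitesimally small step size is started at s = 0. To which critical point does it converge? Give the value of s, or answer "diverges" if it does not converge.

2

psi'(s) = -12(s - 4)(s - 2)(s + 3), so psi'(0) = -288.
Gradient descent moves in the -psi' direction, i.e. s is increasing.
The nearest critical point in that direction is s = 2, where psi'' = 120 > 0 (a local minimum). The iterate converges there.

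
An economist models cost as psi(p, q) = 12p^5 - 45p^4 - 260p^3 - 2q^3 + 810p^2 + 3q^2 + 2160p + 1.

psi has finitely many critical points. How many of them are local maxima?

2

psi separates as a function of p plus a function of q, so ∇psi=0 decouples.
∂psi/∂p = 60(p - 4)(p - 3)(p + 1)(p + 3) = 0 at p ∈ {-3, -1, 3, 4}; ∂psi/∂q = -6q(q - 1) = 0 at q ∈ {0, 1}.
The Hessian is diagonal: diag(psi_pp, psi_qq). Second derivatives: psi_pp(-3)=-5040, psi_pp(-1)=2400, psi_pp(3)=-1440, psi_pp(4)=2100; psi_qq(0)=6, psi_qq(1)=-6.
Local maxima occur where both diagonal entries negative: (-3, 1), (3, 1). Count: 2.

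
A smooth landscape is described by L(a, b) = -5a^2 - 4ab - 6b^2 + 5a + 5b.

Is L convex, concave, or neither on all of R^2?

L is quadratic, so its Hessian is the constant matrix H = [[-10, -4], [-4, -12]].
det(H) = 104, tr(H) = -22.
det(H) > 0 and tr(H) < 0, so H is negative definite everywhere: concave.

concave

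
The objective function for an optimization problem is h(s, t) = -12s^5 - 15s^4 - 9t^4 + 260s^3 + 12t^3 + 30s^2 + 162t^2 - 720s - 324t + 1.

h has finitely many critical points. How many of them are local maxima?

4

h separates as a function of s plus a function of t, so ∇h=0 decouples.
∂h/∂s = -60(s - 3)(s - 1)(s + 1)(s + 4) = 0 at s ∈ {-4, -1, 1, 3}; ∂h/∂t = -36(t - 3)(t - 1)(t + 3) = 0 at t ∈ {-3, 1, 3}.
The Hessian is diagonal: diag(h_ss, h_tt). Second derivatives: h_ss(-4)=6300, h_ss(-1)=-1440, h_ss(1)=1200, h_ss(3)=-3360; h_tt(-3)=-864, h_tt(1)=288, h_tt(3)=-432.
Local maxima occur where both diagonal entries negative: (-1, -3), (-1, 3), (3, -3), (3, 3). Count: 4.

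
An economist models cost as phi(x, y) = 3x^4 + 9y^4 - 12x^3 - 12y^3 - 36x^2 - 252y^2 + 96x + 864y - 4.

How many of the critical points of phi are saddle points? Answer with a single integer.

4

phi separates as a function of x plus a function of y, so ∇phi=0 decouples.
∂phi/∂x = 12(x - 4)(x - 1)(x + 2) = 0 at x ∈ {-2, 1, 4}; ∂phi/∂y = 36(y - 3)(y - 2)(y + 4) = 0 at y ∈ {-4, 2, 3}.
The Hessian is diagonal: diag(phi_xx, phi_yy). Second derivatives: phi_xx(-2)=216, phi_xx(1)=-108, phi_xx(4)=216; phi_yy(-4)=1512, phi_yy(2)=-216, phi_yy(3)=252.
Saddle points occur where the two diagonal entries have opposite signs: (-2, 2), (1, -4), (1, 3), (4, 2). Count: 4.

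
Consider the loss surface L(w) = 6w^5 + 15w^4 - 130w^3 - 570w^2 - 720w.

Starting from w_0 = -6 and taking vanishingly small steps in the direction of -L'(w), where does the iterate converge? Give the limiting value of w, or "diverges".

diverges

L'(w) = 30(w - 4)(w + 1)(w + 2)(w + 3), so L'(-6) = 18000.
Gradient descent moves in the -L' direction, i.e. w is decreasing.
There is no critical point below w=-6, and L' keeps the same sign, so the iterate runs off to −∞.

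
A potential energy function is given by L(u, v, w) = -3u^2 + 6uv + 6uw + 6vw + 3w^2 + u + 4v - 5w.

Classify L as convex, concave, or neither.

L is quadratic, so its Hessian is the constant matrix H = [[-6, 6, 6], [6, 0, 6], [6, 6, 6]].
Leading principal minors: -6, -36, 432.
Neither pattern holds ⇒ H is indefinite ⇒ neither convex nor concave.

neither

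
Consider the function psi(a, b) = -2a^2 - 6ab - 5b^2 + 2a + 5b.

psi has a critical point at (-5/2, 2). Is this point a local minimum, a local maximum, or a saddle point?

local maximum

The Hessian of psi is constant: H = [[-4, -6], [-6, -10]].
det(H) = (-4)·(-10) − (-6)² = 4.
det(H) > 0 and tr(H) = -14 < 0, so H is negative definite and the point is a local maximum.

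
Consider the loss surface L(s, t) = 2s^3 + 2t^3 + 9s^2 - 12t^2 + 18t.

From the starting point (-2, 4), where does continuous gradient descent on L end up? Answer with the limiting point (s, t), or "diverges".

L is separable, so gradient descent decouples: s follows -∂L/∂s, t follows -∂L/∂t.
∂L/∂s = 6s(s + 3); at s=-2 this is -12, so s increases.
∂L/∂t = 6(t - 3)(t - 1); at t=4 this is 18, so t decreases.
s converges to its nearest critical value 0 (a local min of the s-part); t converges to 3. The iterate converges to (0, 3).

(0, 3)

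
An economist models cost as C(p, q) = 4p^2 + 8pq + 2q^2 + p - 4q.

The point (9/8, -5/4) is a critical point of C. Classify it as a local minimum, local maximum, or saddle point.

saddle point

The Hessian of C is constant: H = [[8, 8], [8, 4]].
det(H) = 8·4 − 8² = -32.
Since det(H) < 0, H is indefinite and the critical point is a saddle point.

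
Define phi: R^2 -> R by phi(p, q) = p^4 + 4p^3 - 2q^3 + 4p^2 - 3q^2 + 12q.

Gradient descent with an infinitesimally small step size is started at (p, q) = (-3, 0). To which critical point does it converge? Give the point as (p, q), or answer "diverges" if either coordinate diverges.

(-2, -2)

phi is separable, so gradient descent decouples: p follows -∂phi/∂p, q follows -∂phi/∂q.
∂phi/∂p = 4p(p + 1)(p + 2); at p=-3 this is -24, so p increases.
∂phi/∂q = -6(q - 1)(q + 2); at q=0 this is 12, so q decreases.
p converges to its nearest critical value -2 (a local min of the p-part); q converges to -2. The iterate converges to (-2, -2).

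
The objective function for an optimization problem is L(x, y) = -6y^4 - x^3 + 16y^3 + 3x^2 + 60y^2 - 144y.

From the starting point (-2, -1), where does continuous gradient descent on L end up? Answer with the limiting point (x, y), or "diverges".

(0, 1)

L is separable, so gradient descent decouples: x follows -∂L/∂x, y follows -∂L/∂y.
∂L/∂x = -3x(x - 2); at x=-2 this is -24, so x increases.
∂L/∂y = -24(y - 3)(y - 1)(y + 2); at y=-1 this is -192, so y increases.
x converges to its nearest critical value 0 (a local min of the x-part); y converges to 1. The iterate converges to (0, 1).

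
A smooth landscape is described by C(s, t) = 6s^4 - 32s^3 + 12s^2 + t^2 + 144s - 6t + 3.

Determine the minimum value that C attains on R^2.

C(s,t) separates as P(s) + Q(t) + 3, so its minimum is min P + min Q + 3.
P'(s) = 24(s - 3)(s - 2)(s + 1) vanishes at s ∈ {-1, 2, 3}; Q'(t) = 2(t - 3) vanishes at t ∈ {3}.
Local minima of P (where P''>0): P(-1)=-94, P(3)=162. Local minima of Q: Q(3)=-9.
So the global minimum of C is P(-1) + Q(3) + 3 = -94 − 9 + 3 = -100, attained at (-1, 3).

-100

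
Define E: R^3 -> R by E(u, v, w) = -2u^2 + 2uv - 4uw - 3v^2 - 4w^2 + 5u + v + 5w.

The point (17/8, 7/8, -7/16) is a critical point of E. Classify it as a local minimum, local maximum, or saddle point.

The Hessian is constant: H = [[-4, 2, -4], [2, -6, 0], [-4, 0, -8]].
Leading principal minors: Δ₁ = -4, Δ₂ = 20, Δ₃ = -64.
The minors alternate sign starting negative (−, +, −), so H is negative definite: a local maximum.

local maximum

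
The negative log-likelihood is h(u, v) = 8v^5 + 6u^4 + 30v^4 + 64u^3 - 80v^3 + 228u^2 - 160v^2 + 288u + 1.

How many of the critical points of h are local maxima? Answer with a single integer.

h separates as a function of u plus a function of v, so ∇h=0 decouples.
∂h/∂u = 24(u + 1)(u + 3)(u + 4) = 0 at u ∈ {-4, -3, -1}; ∂h/∂v = 40v(v - 2)(v + 1)(v + 4) = 0 at v ∈ {-4, -1, 0, 2}.
The Hessian is diagonal: diag(h_uu, h_vv). Second derivatives: h_uu(-4)=72, h_uu(-3)=-48, h_uu(-1)=144; h_vv(-4)=-2880, h_vv(-1)=360, h_vv(0)=-320, h_vv(2)=1440.
Local maxima occur where both diagonal entries negative: (-3, -4), (-3, 0). Count: 2.

2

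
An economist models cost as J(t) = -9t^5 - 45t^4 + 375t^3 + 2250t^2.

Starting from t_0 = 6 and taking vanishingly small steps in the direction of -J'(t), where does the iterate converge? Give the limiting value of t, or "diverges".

J'(t) = -45t(t - 5)(t + 4)(t + 5), so J'(6) = -29700.
Gradient descent moves in the -J' direction, i.e. t is increasing.
There is no critical point above t=6, and J' keeps the same sign, so the iterate runs off to +∞.

diverges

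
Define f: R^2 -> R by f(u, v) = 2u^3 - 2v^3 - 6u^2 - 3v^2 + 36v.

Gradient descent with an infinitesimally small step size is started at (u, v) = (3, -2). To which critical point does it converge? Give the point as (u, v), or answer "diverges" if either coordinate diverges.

(2, -3)

f is separable, so gradient descent decouples: u follows -∂f/∂u, v follows -∂f/∂v.
∂f/∂u = 6u(u - 2); at u=3 this is 18, so u decreases.
∂f/∂v = -6(v - 2)(v + 3); at v=-2 this is 24, so v decreases.
u converges to its nearest critical value 2 (a local min of the u-part); v converges to -3. The iterate converges to (2, -3).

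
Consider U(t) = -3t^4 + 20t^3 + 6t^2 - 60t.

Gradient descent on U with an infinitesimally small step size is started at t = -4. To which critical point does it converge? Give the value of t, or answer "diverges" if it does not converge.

diverges

U'(t) = -12(t - 5)(t - 1)(t + 1), so U'(-4) = 1620.
Gradient descent moves in the -U' direction, i.e. t is decreasing.
There is no critical point below t=-4, and U' keeps the same sign, so the iterate runs off to −∞.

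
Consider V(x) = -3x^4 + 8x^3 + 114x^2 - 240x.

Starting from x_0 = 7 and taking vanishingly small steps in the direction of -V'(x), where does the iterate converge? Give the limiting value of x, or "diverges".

V'(x) = -12(x - 5)(x - 1)(x + 4), so V'(7) = -1584.
Gradient descent moves in the -V' direction, i.e. x is increasing.
There is no critical point above x=7, and V' keeps the same sign, so the iterate runs off to +∞.

diverges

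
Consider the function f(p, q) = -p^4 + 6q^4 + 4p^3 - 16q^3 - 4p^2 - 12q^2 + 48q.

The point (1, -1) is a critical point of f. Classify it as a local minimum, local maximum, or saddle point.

The mixed partial ∂²f/∂p∂q is 0, so the Hessian at any point is diag(f_pp, f_qq) = diag(4(-3p^2 + 6p - 2), 24(3q^2 - 4q - 1)).
At (1, -1): H = diag(4, 144).
Both eigenvalues are positive, so H is positive definite: a local minimum.

local minimum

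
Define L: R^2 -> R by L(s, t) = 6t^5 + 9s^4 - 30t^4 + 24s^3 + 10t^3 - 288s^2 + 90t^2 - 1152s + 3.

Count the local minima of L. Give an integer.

L separates as a function of s plus a function of t, so ∇L=0 decouples.
∂L/∂s = 36(s - 4)(s + 2)(s + 4) = 0 at s ∈ {-4, -2, 4}; ∂L/∂t = 30t(t - 3)(t - 2)(t + 1) = 0 at t ∈ {-1, 0, 2, 3}.
The Hessian is diagonal: diag(L_ss, L_tt). Second derivatives: L_ss(-4)=576, L_ss(-2)=-432, L_ss(4)=1728; L_tt(-1)=-360, L_tt(0)=180, L_tt(2)=-180, L_tt(3)=360.
Local minima occur where both diagonal entries positive: (-4, 0), (-4, 3), (4, 0), (4, 3). Count: 4.

4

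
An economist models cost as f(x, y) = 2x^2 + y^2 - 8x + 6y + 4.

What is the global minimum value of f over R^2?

f(x,y) separates as P(x) + Q(y) + 4, so its minimum is min P + min Q + 4.
P'(x) = 4x - 8 vanishes at x ∈ {2}; Q'(y) = 2y + 6 vanishes at y ∈ {-3}.
Local minima of P (where P''>0): P(2)=-8. Local minima of Q: Q(-3)=-9.
So the global minimum of f is P(2) + Q(-3) + 4 = -8 − 9 + 4 = -13, attained at (2, -3).

-13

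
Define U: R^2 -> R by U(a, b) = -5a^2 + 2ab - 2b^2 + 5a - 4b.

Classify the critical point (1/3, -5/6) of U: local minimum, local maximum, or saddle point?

The Hessian of U is constant: H = [[-10, 2], [2, -4]].
det(H) = (-10)·(-4) − 2² = 36.
det(H) > 0 and tr(H) = -14 < 0, so H is negative definite and the point is a local maximum.

local maximum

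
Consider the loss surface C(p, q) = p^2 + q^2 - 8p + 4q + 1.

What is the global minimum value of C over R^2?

C(p,q) separates as A(p) + B(q) + 1, so its minimum is min A + min B + 1.
A'(p) = 2p - 8 vanishes at p ∈ {4}; B'(q) = 2q + 4 vanishes at q ∈ {-2}.
Local minima of A (where A''>0): A(4)=-16. Local minima of B: B(-2)=-4.
So the global minimum of C is A(4) + B(-2) + 1 = -16 − 4 + 1 = -19, attained at (4, -2).

-19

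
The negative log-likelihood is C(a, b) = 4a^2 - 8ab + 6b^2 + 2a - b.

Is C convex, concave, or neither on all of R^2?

convex

C is quadratic, so its Hessian is the constant matrix H = [[8, -8], [-8, 12]].
det(H) = 32, tr(H) = 20.
det(H) > 0 and tr(H) > 0, so H is positive definite everywhere: convex.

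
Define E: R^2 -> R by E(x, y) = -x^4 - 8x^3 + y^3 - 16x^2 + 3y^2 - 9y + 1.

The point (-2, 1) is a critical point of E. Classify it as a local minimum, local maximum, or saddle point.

local minimum

The mixed partial ∂²E/∂x∂y is 0, so the Hessian at any point is diag(E_xx, E_yy) = diag(-4(3x^2 + 12x + 8), 6(y + 1)).
At (-2, 1): H = diag(16, 12).
Both eigenvalues are positive, so H is positive definite: a local minimum.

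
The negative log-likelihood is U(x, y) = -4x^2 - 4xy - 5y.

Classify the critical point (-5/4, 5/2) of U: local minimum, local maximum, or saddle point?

saddle point

The Hessian of U is constant: H = [[-8, -4], [-4, 0]].
det(H) = (-8)·0 − (-4)² = -16.
Since det(H) < 0, H is indefinite and the critical point is a saddle point.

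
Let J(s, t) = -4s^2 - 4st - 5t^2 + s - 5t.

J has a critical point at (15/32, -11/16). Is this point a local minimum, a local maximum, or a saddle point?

The Hessian of J is constant: H = [[-8, -4], [-4, -10]].
det(H) = (-8)·(-10) − (-4)² = 64.
det(H) > 0 and tr(H) = -18 < 0, so H is negative definite and the point is a local maximum.

local maximum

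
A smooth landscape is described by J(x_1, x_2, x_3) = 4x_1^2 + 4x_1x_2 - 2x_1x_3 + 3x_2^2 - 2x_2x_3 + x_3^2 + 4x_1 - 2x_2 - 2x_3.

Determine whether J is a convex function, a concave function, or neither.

convex

J is quadratic, so its Hessian is the constant matrix H = [[8, 4, -2], [4, 6, -2], [-2, -2, 2]].
Leading principal minors: 8, 32, 40.
All positive ⇒ H ≻ 0 ⇒ convex.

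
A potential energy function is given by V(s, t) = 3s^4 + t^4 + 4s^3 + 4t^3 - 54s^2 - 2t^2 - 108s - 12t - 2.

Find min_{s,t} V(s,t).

-470

V(s,t) separates as P(s) + Q(t) − 2, so its minimum is min P + min Q − 2.
P'(s) = 12(s - 3)(s + 1)(s + 3) vanishes at s ∈ {-3, -1, 3}; Q'(t) = 4(t - 1)(t + 1)(t + 3) vanishes at t ∈ {-3, -1, 1}.
Local minima of P (where P''>0): P(-3)=-27, P(3)=-459. Local minima of Q: Q(-3)=-9, Q(1)=-9.
So the global minimum of V is P(3) + Q(-3) − 2 = -459 − 9 − 2 = -470, attained at (3, -3).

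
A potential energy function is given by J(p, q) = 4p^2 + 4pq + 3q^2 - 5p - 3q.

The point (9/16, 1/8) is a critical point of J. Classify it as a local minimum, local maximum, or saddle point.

The Hessian of J is constant: H = [[8, 4], [4, 6]].
det(H) = 8·6 − 4² = 32.
det(H) > 0 and tr(H) = 14 > 0, so H is positive definite and the point is a local minimum.

local minimum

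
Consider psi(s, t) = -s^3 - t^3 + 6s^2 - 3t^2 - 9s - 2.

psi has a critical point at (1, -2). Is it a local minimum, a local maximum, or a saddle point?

local minimum

The mixed partial ∂²psi/∂s∂t is 0, so the Hessian at any point is diag(psi_ss, psi_tt) = diag(6(-s + 2), -6(t + 1)).
At (1, -2): H = diag(6, 6).
Both eigenvalues are positive, so H is positive definite: a local minimum.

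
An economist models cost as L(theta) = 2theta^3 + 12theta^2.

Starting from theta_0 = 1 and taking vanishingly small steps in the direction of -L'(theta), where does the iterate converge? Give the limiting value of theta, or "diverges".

0

L'(theta) = 6theta(theta + 4), so L'(1) = 30.
Gradient descent moves in the -L' direction, i.e. theta is decreasing.
The nearest critical point in that direction is theta = 0, where L'' = 24 > 0 (a local minimum). The iterate converges there.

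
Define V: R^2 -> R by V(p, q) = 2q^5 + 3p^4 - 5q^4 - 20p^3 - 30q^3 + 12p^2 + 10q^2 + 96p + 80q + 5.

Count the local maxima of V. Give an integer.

V separates as a function of p plus a function of q, so ∇V=0 decouples.
∂V/∂p = 12(p - 4)(p - 2)(p + 1) = 0 at p ∈ {-1, 2, 4}; ∂V/∂q = 10(q - 4)(q - 1)(q + 1)(q + 2) = 0 at q ∈ {-2, -1, 1, 4}.
The Hessian is diagonal: diag(V_pp, V_qq). Second derivatives: V_pp(-1)=180, V_pp(2)=-72, V_pp(4)=120; V_qq(-2)=-180, V_qq(-1)=100, V_qq(1)=-180, V_qq(4)=900.
Local maxima occur where both diagonal entries negative: (2, -2), (2, 1). Count: 2.

2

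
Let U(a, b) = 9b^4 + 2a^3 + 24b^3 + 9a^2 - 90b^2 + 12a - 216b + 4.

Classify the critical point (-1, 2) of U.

local minimum

The mixed partial ∂²U/∂a∂b is 0, so the Hessian at any point is diag(U_aa, U_bb) = diag(6(2a + 3), 36(3b^2 + 4b - 5)).
At (-1, 2): H = diag(6, 540).
Both eigenvalues are positive, so H is positive definite: a local minimum.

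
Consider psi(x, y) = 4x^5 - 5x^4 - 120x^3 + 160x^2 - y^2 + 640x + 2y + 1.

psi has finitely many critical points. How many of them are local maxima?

2

psi separates as a function of x plus a function of y, so ∇psi=0 decouples.
∂psi/∂x = 20(x - 4)(x - 2)(x + 1)(x + 4) = 0 at x ∈ {-4, -1, 2, 4}; ∂psi/∂y = -2(y - 1) = 0 at y ∈ {1}.
The Hessian is diagonal: diag(psi_xx, psi_yy). Second derivatives: psi_xx(-4)=-2880, psi_xx(-1)=900, psi_xx(2)=-720, psi_xx(4)=1600; psi_yy(1)=-2.
Local maxima occur where both diagonal entries negative: (-4, 1), (2, 1). Count: 2.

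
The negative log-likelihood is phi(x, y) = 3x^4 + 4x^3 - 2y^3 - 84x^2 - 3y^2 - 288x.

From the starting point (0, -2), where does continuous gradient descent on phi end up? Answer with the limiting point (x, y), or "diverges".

(4, -1)

phi is separable, so gradient descent decouples: x follows -∂phi/∂x, y follows -∂phi/∂y.
∂phi/∂x = 12(x - 4)(x + 2)(x + 3); at x=0 this is -288, so x increases.
∂phi/∂y = -6y(y + 1); at y=-2 this is -12, so y increases.
x converges to its nearest critical value 4 (a local min of the x-part); y converges to -1. The iterate converges to (4, -1).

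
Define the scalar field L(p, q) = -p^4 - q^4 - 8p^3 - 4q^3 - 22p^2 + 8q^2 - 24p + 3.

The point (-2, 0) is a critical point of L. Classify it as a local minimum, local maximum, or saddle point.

The mixed partial ∂²L/∂p∂q is 0, so the Hessian at any point is diag(L_pp, L_qq) = diag(-4(3p^2 + 12p + 11), 4(-3q^2 - 6q + 4)).
At (-2, 0): H = diag(4, 16).
Both eigenvalues are positive, so H is positive definite: a local minimum.

local minimum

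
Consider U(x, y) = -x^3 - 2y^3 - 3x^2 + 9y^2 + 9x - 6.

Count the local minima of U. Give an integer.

1

U separates as a function of x plus a function of y, so ∇U=0 decouples.
∂U/∂x = -3(x - 1)(x + 3) = 0 at x ∈ {-3, 1}; ∂U/∂y = -6y(y - 3) = 0 at y ∈ {0, 3}.
The Hessian is diagonal: diag(U_xx, U_yy). Second derivatives: U_xx(-3)=12, U_xx(1)=-12; U_yy(0)=18, U_yy(3)=-18.
Local minima occur where both diagonal entries positive: (-3, 0). Count: 1.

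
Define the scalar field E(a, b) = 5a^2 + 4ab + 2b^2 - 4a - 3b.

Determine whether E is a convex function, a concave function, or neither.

E is quadratic, so its Hessian is the constant matrix H = [[10, 4], [4, 4]].
det(H) = 24, tr(H) = 14.
det(H) > 0 and tr(H) > 0, so H is positive definite everywhere: convex.

convex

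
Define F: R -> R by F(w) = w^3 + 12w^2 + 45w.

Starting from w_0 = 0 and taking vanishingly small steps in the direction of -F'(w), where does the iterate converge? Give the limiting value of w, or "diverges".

-3

F'(w) = 3(w + 3)(w + 5), so F'(0) = 45.
Gradient descent moves in the -F' direction, i.e. w is decreasing.
The nearest critical point in that direction is w = -3, where F'' = 6 > 0 (a local minimum). The iterate converges there.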